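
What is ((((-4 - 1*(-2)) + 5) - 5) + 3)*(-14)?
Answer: -14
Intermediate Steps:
((((-4 - 1*(-2)) + 5) - 5) + 3)*(-14) = ((((-4 + 2) + 5) - 5) + 3)*(-14) = (((-2 + 5) - 5) + 3)*(-14) = ((3 - 5) + 3)*(-14) = (-2 + 3)*(-14) = 1*(-14) = -14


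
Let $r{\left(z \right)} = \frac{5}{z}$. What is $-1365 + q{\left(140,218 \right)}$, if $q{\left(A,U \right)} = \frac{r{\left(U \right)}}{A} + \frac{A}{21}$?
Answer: $- \frac{24873797}{18312} \approx -1358.3$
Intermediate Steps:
$q{\left(A,U \right)} = \frac{A}{21} + \frac{5}{A U}$ ($q{\left(A,U \right)} = \frac{5 \frac{1}{U}}{A} + \frac{A}{21} = \frac{5}{A U} + A \frac{1}{21} = \frac{5}{A U} + \frac{A}{21} = \frac{A}{21} + \frac{5}{A U}$)
$-1365 + q{\left(140,218 \right)} = -1365 + \left(\frac{1}{21} \cdot 140 + \frac{5}{140 \cdot 218}\right) = -1365 + \left(\frac{20}{3} + 5 \cdot \frac{1}{140} \cdot \frac{1}{218}\right) = -1365 + \left(\frac{20}{3} + \frac{1}{6104}\right) = -1365 + \frac{122083}{18312} = - \frac{24873797}{18312}$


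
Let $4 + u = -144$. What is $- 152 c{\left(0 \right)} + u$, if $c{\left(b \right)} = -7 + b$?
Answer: $916$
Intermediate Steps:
$u = -148$ ($u = -4 - 144 = -148$)
$- 152 c{\left(0 \right)} + u = - 152 \left(-7 + 0\right) - 148 = \left(-152\right) \left(-7\right) - 148 = 1064 - 148 = 916$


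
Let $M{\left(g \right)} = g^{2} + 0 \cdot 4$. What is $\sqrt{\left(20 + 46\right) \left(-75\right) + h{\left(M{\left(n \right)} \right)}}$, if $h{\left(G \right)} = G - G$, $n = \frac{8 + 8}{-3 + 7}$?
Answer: $15 i \sqrt{22} \approx 70.356 i$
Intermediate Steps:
$n = 4$ ($n = \frac{16}{4} = 16 \cdot \frac{1}{4} = 4$)
$M{\left(g \right)} = g^{2}$ ($M{\left(g \right)} = g^{2} + 0 = g^{2}$)
$h{\left(G \right)} = 0$
$\sqrt{\left(20 + 46\right) \left(-75\right) + h{\left(M{\left(n \right)} \right)}} = \sqrt{\left(20 + 46\right) \left(-75\right) + 0} = \sqrt{66 \left(-75\right) + 0} = \sqrt{-4950 + 0} = \sqrt{-4950} = 15 i \sqrt{22}$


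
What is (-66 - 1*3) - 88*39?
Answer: -3501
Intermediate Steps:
(-66 - 1*3) - 88*39 = (-66 - 3) - 3432 = -69 - 3432 = -3501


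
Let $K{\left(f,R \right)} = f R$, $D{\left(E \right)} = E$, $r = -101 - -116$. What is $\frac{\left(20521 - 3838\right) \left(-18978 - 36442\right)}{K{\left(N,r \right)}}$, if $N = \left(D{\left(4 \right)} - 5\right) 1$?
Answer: $61638124$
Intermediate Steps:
$r = 15$ ($r = -101 + 116 = 15$)
$N = -1$ ($N = \left(4 - 5\right) 1 = \left(-1\right) 1 = -1$)
$K{\left(f,R \right)} = R f$
$\frac{\left(20521 - 3838\right) \left(-18978 - 36442\right)}{K{\left(N,r \right)}} = \frac{\left(20521 - 3838\right) \left(-18978 - 36442\right)}{15 \left(-1\right)} = \frac{16683 \left(-55420\right)}{-15} = \left(-924571860\right) \left(- \frac{1}{15}\right) = 61638124$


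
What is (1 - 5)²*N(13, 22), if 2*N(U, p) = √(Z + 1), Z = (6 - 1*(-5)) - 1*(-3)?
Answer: 8*√15 ≈ 30.984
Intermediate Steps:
Z = 14 (Z = (6 + 5) + 3 = 11 + 3 = 14)
N(U, p) = √15/2 (N(U, p) = √(14 + 1)/2 = √15/2)
(1 - 5)²*N(13, 22) = (1 - 5)²*(√15/2) = (-4)²*(√15/2) = 16*(√15/2) = 8*√15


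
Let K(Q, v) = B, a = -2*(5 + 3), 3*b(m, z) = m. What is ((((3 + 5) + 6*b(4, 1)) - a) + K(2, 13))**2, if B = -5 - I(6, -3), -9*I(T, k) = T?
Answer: 6889/9 ≈ 765.44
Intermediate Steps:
b(m, z) = m/3
I(T, k) = -T/9
B = -13/3 (B = -5 - (-1)*6/9 = -5 - 1*(-2/3) = -5 + 2/3 = -13/3 ≈ -4.3333)
a = -16 (a = -2*8 = -16)
K(Q, v) = -13/3
((((3 + 5) + 6*b(4, 1)) - a) + K(2, 13))**2 = ((((3 + 5) + 6*((1/3)*4)) - 1*(-16)) - 13/3)**2 = (((8 + 6*(4/3)) + 16) - 13/3)**2 = (((8 + 8) + 16) - 13/3)**2 = ((16 + 16) - 13/3)**2 = (32 - 13/3)**2 = (83/3)**2 = 6889/9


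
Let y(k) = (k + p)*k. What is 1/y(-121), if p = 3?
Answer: 1/14278 ≈ 7.0038e-5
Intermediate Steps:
y(k) = k*(3 + k) (y(k) = (k + 3)*k = (3 + k)*k = k*(3 + k))
1/y(-121) = 1/(-121*(3 - 121)) = 1/(-121*(-118)) = 1/14278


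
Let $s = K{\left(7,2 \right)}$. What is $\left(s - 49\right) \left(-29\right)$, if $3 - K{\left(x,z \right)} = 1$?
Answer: $1363$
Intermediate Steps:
$K{\left(x,z \right)} = 2$ ($K{\left(x,z \right)} = 3 - 1 = 2$)
$s = 2$
$\left(s - 49\right) \left(-29\right) = \left(2 - 49\right) \left(-29\right) = \left(-47\right) \left(-29\right) = 1363$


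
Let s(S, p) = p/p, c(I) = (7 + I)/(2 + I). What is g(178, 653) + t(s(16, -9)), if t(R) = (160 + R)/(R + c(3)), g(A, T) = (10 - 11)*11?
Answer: 128/3 ≈ 42.667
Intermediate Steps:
c(I) = (7 + I)/(2 + I)
s(S, p) = 1
g(A, T) = -11 (g(A, T) = -1*11 = -11)
t(R) = (160 + R)/(2 + R) (t(R) = (160 + R)/(R + (7 + 3)/(2 + 3)) = (160 + R)/(R + 10/5) = (160 + R)/(R + (⅕)*10) = (160 + R)/(R + 2) = (160 + R)/(2 + R))
g(178, 653) + t(s(16, -9)) = -11 + (160 + 1)/(2 + 1) = -11 + 161/3 = 128/3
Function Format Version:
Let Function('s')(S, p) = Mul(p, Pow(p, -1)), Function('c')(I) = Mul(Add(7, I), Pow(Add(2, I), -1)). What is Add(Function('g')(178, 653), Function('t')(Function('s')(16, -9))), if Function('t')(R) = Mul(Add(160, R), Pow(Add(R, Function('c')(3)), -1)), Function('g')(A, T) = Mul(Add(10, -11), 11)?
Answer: Rational(128, 3) ≈ 42.667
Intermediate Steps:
Function('c')(I) = Mul(Pow(Add(2, I), -1), Add(7, I))
Function('s')(S, p) = 1
Function('g')(A, T) = -11 (Function('g')(A, T) = Mul(-1, 11) = -11)
Function('t')(R) = Mul(Pow(Add(2, R), -1), Add(160, R)) (Function('t')(R) = Mul(Add(160, R), Pow(Add(R, Mul(Pow(Add(2, 3), -1), Add(7, 3))), -1)) = Mul(Add(160, R), Pow(Add(R, Mul(Pow(5, -1), 10)), -1)) = Mul(Add(160, R), Pow(Add(R, Mul(Rational(1, 5), 10)), -1)) = Mul(Add(160, R), Pow(Add(R, 2), -1)) = Mul(Add(160, R), Pow(Add(2, R), -1)) = Mul(Pow(Add(2, R), -1), Add(160, R)))
Add(Function('g')(178, 653), Function('t')(Function('s')(16, -9))) = Add(-11, Mul(Pow(Add(2, 1), -1), Add(160, 1))) = Add(-11, Mul(Pow(3, -1), 161)) = Add(-11, Mul(Rational(1, 3), 161)) = Add(-11, Rational(161, 3)) = Rational(128, 3)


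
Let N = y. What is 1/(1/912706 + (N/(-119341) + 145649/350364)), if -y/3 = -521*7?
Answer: 2725913173065396/883278441674881 ≈ 3.0861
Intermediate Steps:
y = 10941 (y = -(-1563)*7 = -3*(-3647) = 10941)
N = 10941
1/(1/912706 + (N/(-119341) + 145649/350364)) = 1/(1/912706 + (10941/(-119341) + 145649/350364)) = 1/(1/912706 + (10941*(-1/119341) + 145649*(1/350364))) = 1/(1/912706 + (-10941/119341 + 20807/50052)) = 1/(1/912706 + 1935509255/5973255732) = 1/(883278441674881/2725913173065396) = 2725913173065396/883278441674881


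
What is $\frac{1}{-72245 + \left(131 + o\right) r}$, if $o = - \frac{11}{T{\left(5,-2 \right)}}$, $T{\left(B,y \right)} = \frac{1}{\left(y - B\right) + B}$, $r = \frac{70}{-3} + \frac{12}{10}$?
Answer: $- \frac{5}{378157} \approx -1.3222 \cdot 10^{-5}$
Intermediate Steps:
$r = - \frac{332}{15}$ ($r = 70 \left(- \frac{1}{3}\right) + 12 \cdot \frac{1}{10} = - \frac{70}{3} + \frac{6}{5} = - \frac{332}{15} \approx -22.133$)
$T{\left(B,y \right)} = \frac{1}{y}$
$o = 22$ ($o = - \frac{11}{\frac{1}{-2}} = - \frac{11}{- \frac{1}{2}} = \left(-11\right) \left(-2\right) = 22$)
$\frac{1}{-72245 + \left(131 + o\right) r} = \frac{1}{-72245 + \left(131 + 22\right) \left(- \frac{332}{15}\right)} = \frac{1}{-72245 + 153 \left(- \frac{332}{15}\right)} = \frac{1}{-72245 - \frac{16932}{5}} = \frac{1}{- \frac{378157}{5}} = - \frac{5}{378157}$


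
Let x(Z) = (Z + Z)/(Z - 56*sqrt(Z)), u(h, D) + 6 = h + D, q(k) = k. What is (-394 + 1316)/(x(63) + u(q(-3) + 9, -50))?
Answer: -632953/34352 + 1383*sqrt(7)/34352 ≈ -18.319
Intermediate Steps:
u(h, D) = -6 + D + h (u(h, D) = -6 + (h + D) = -6 + (D + h) = -6 + D + h)
x(Z) = 2*Z/(Z - 56*sqrt(Z)) (x(Z) = (2*Z)/(Z - 56*sqrt(Z)) = 2*Z/(Z - 56*sqrt(Z)))
(-394 + 1316)/(x(63) + u(q(-3) + 9, -50)) = (-394 + 1316)/(2*63/(63 - 168*sqrt(7)) + (-6 - 50 + (-3 + 9))) = 922/(2*63/(63 - 168*sqrt(7)) + (-6 - 50 + 6)) = 922/(2*63/(63 - 168*sqrt(7)) - 50) = 922/(126/(63 - 168*sqrt(7)) - 50) = 922/(-50 + 126/(63 - 168*sqrt(7)))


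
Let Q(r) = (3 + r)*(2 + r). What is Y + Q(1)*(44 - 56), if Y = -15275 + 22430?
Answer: 7011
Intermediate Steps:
Y = 7155
Q(r) = (2 + r)*(3 + r)
Y + Q(1)*(44 - 56) = 7155 + (6 + 1² + 5*1)*(44 - 56) = 7155 + (6 + 1 + 5)*(-12) = 7155 + 12*(-12) = 7155 - 144 = 7011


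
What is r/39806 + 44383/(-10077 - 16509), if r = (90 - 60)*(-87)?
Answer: -918049579/529141158 ≈ -1.7350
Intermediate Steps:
r = -2610 (r = 30*(-87) = -2610)
r/39806 + 44383/(-10077 - 16509) = -2610/39806 + 44383/(-10077 - 16509) = -2610*1/39806 + 44383/(-26586) = -1305/19903 + 44383*(-1/26586) = -1305/19903 - 44383/26586 = -918049579/529141158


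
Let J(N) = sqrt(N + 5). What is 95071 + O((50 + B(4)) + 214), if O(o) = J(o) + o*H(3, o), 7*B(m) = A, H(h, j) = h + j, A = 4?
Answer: 8127275/49 + sqrt(13209)/7 ≈ 1.6588e+5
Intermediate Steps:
J(N) = sqrt(5 + N)
B(m) = 4/7 (B(m) = (1/7)*4 = 4/7)
O(o) = sqrt(5 + o) + o*(3 + o)
95071 + O((50 + B(4)) + 214) = 95071 + (sqrt(5 + ((50 + 4/7) + 214)) + ((50 + 4/7) + 214)*(3 + ((50 + 4/7) + 214))) = 95071 + (sqrt(5 + (354/7 + 214)) + (354/7 + 214)*(3 + (354/7 + 214))) = 95071 + (sqrt(5 + 1852/7) + 1852*(3 + 1852/7)/7) = 95071 + (sqrt(1887/7) + (1852/7)*(1873/7)) = 95071 + (sqrt(13209)/7 + 3468796/49) = 95071 + (3468796/49 + sqrt(13209)/7) = 8127275/49 + sqrt(13209)/7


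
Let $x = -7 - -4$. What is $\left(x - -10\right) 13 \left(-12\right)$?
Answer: $-1092$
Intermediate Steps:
$x = -3$ ($x = -7 + 4 = -3$)
$\left(x - -10\right) 13 \left(-12\right) = \left(-3 - -10\right) 13 \left(-12\right) = \left(-3 + 10\right) 13 \left(-12\right) = 7 \cdot 13 \left(-12\right) = 91 \left(-12\right) = -1092$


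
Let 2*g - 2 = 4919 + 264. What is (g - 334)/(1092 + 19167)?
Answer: 4517/40518 ≈ 0.11148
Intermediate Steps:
g = 5185/2 (g = 1 + (4919 + 264)/2 = 1 + (1/2)*5183 = 1 + 5183/2 = 5185/2 ≈ 2592.5)
(g - 334)/(1092 + 19167) = (5185/2 - 334)/(1092 + 19167) = (4517/2)/20259 = (4517/2)*(1/20259) = 4517/40518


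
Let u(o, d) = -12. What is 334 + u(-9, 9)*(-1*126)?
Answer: 1846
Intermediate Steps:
334 + u(-9, 9)*(-1*126) = 334 - (-12)*126 = 334 - 12*(-126) = 334 + 1512 = 1846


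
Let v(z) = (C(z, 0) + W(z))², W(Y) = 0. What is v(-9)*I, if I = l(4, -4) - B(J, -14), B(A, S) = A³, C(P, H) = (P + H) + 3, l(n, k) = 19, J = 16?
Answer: -146772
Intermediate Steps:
C(P, H) = 3 + H + P (C(P, H) = (H + P) + 3 = 3 + H + P)
I = -4077 (I = 19 - 1*16³ = 19 - 1*4096 = 19 - 4096 = -4077)
v(z) = (3 + z)² (v(z) = ((3 + 0 + z) + 0)² = ((3 + z) + 0)² = (3 + z)²)
v(-9)*I = (3 - 9)²*(-4077) = (-6)²*(-4077) = 36*(-4077) = -146772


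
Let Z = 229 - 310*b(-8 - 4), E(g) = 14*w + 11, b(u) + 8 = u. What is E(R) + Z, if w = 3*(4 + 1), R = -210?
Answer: 6650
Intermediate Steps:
b(u) = -8 + u
w = 15 (w = 3*5 = 15)
E(g) = 221 (E(g) = 14*15 + 11 = 210 + 11 = 221)
Z = 6429 (Z = 229 - 310*(-8 + (-8 - 4)) = 229 - 310*(-8 - 12) = 229 - 310*(-20) = 229 + 6200 = 6429)
E(R) + Z = 221 + 6429 = 6650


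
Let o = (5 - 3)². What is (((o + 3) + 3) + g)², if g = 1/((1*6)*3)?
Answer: 32761/324 ≈ 101.11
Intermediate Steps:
o = 4 (o = 2² = 4)
g = 1/18 (g = 1/(6*3) = 1/18 ≈ 0.055556)
(((o + 3) + 3) + g)² = (((4 + 3) + 3) + 1/18)² = ((7 + 3) + 1/18)² = (10 + 1/18)² = (181/18)² = 32761/324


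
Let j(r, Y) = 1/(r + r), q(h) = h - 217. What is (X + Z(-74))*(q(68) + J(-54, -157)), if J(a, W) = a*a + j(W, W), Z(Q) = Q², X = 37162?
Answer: 18522736003/157 ≈ 1.1798e+8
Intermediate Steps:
q(h) = -217 + h
j(r, Y) = 1/(2*r)
J(a, W) = a² + 1/(2*W) (J(a, W) = a*a + 1/(2*W) = a² + 1/(2*W))
(X + Z(-74))*(q(68) + J(-54, -157)) = (37162 + (-74)²)*((-217 + 68) + ((-54)² + (½)/(-157))) = (37162 + 5476)*(-149 + (2916 + (½)*(-1/157))) = 42638*(-149 + (2916 - 1/314)) = 42638*(-149 + 915623/314) = 42638*(868837/314) = 18522736003/157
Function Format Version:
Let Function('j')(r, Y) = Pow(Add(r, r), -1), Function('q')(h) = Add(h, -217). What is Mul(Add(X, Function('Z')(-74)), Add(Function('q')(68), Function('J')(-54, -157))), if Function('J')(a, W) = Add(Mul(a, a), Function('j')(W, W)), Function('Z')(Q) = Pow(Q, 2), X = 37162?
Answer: Rational(18522736003, 157) ≈ 1.1798e+8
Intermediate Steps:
Function('q')(h) = Add(-217, h)
Function('j')(r, Y) = Mul(Rational(1, 2), Pow(r, -1)) (Function('j')(r, Y) = Pow(Mul(2, r), -1) = Mul(Rational(1, 2), Pow(r, -1)))
Function('J')(a, W) = Add(Pow(a, 2), Mul(Rational(1, 2), Pow(W, -1))) (Function('J')(a, W) = Add(Mul(a, a), Mul(Rational(1, 2), Pow(W, -1))) = Add(Pow(a, 2), Mul(Rational(1, 2), Pow(W, -1))))
Mul(Add(X, Function('Z')(-74)), Add(Function('q')(68), Function('J')(-54, -157))) = Mul(Add(37162, Pow(-74, 2)), Add(Add(-217, 68), Add(Pow(-54, 2), Mul(Rational(1, 2), Pow(-157, -1))))) = Mul(Add(37162, 5476), Add(-149, Add(2916, Mul(Rational(1, 2), Rational(-1, 157))))) = Mul(42638, Add(-149, Add(2916, Rational(-1, 314)))) = Mul(42638, Add(-149, Rational(915623, 314))) = Mul(42638, Rational(868837, 314)) = Rational(18522736003, 157)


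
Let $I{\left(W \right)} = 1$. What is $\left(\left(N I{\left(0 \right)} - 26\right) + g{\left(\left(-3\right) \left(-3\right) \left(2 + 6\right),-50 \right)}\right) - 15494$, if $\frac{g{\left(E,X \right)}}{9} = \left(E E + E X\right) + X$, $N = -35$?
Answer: $-1749$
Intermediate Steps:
$g{\left(E,X \right)} = 9 X + 9 E^{2} + 9 E X$ ($g{\left(E,X \right)} = 9 \left(\left(E E + E X\right) + X\right) = 9 \left(\left(E^{2} + E X\right) + X\right) = 9 \left(X + E^{2} + E X\right) = 9 X + 9 E^{2} + 9 E X$)
$\left(\left(N I{\left(0 \right)} - 26\right) + g{\left(\left(-3\right) \left(-3\right) \left(2 + 6\right),-50 \right)}\right) - 15494 = \left(\left(\left(-35\right) 1 - 26\right) + \left(9 \left(-50\right) + 9 \left(\left(-3\right) \left(-3\right) \left(2 + 6\right)\right)^{2} + 9 \left(-3\right) \left(-3\right) \left(2 + 6\right) \left(-50\right)\right)\right) - 15494 = \left(\left(-35 - 26\right) + \left(-450 + 9 \left(9 \cdot 8\right)^{2} + 9 \cdot 9 \cdot 8 \left(-50\right)\right)\right) - 15494 = \left(-61 + \left(-450 + 9 \cdot 72^{2} + 9 \cdot 72 \left(-50\right)\right)\right) - 15494 = \left(-61 - -13806\right) - 15494 = \left(-61 + 13806\right) - 15494 = 13745 - 15494 = -1749$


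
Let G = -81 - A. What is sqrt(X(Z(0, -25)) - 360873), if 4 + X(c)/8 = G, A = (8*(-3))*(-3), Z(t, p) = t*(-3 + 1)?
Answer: I*sqrt(362129) ≈ 601.77*I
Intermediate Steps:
Z(t, p) = -2*t (Z(t, p) = t*(-2) = -2*t)
A = 72 (A = -24*(-3) = 72)
G = -153 (G = -81 - 1*72 = -81 - 72 = -153)
X(c) = -1256 (X(c) = -32 + 8*(-153) = -32 - 1224 = -1256)
sqrt(X(Z(0, -25)) - 360873) = sqrt(-1256 - 360873) = sqrt(-362129) = I*sqrt(362129)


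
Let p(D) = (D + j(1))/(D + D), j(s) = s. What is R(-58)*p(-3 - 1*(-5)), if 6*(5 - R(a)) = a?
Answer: 11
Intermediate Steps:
R(a) = 5 - a/6
p(D) = (1 + D)/(2*D) (p(D) = (D + 1)/(D + D) = (1 + D)/((2*D)) = (1 + D)*(1/(2*D)) = (1 + D)/(2*D))
R(-58)*p(-3 - 1*(-5)) = (5 - ⅙*(-58))*((1 + (-3 - 1*(-5)))/(2*(-3 - 1*(-5)))) = (5 + 29/3)*((1 + (-3 + 5))/(2*(-3 + 5))) = 44*((½)*(1 + 2)/2)/3 = 44*((½)*(½)*3)/3 = (44/3)*(¾) = 11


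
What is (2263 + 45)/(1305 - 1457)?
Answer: -577/38 ≈ -15.184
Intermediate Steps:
(2263 + 45)/(1305 - 1457) = 2308/(-152) = 2308*(-1/152) = -577/38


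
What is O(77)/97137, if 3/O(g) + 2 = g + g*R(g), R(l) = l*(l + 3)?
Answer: 1/15360435705 ≈ 6.5102e-11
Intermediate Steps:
R(l) = l*(3 + l)
O(g) = 3/(-2 + g + g**2*(3 + g)) (O(g) = 3/(-2 + (g + g*(g*(3 + g)))) = 3/(-2 + (g + g**2*(3 + g))) = 3/(-2 + g + g**2*(3 + g)))
O(77)/97137 = (3/(-2 + 77 + 77**2*(3 + 77)))/97137 = (3/(-2 + 77 + 5929*80))*(1/97137) = (3/(-2 + 77 + 474320))*(1/97137) = (3/474395)*(1/97137) = 1/15360435705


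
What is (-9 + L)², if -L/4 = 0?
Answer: 81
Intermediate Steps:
L = 0 (L = -4*0 = 0)
(-9 + L)² = (-9 + 0)² = (-9)² = 81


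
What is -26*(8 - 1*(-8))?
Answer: -416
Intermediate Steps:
-26*(8 - 1*(-8)) = -26*(8 + 8) = -26*16 = -416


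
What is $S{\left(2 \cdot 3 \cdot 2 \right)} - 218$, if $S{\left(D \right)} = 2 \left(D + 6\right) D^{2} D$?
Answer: $61990$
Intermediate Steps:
$S{\left(D \right)} = D^{3} \left(12 + 2 D\right)$ ($S{\left(D \right)} = 2 \left(6 + D\right) D^{2} D = \left(12 + 2 D\right) D^{2} D = D^{2} \left(12 + 2 D\right) D = D^{3} \left(12 + 2 D\right)$)
$S{\left(2 \cdot 3 \cdot 2 \right)} - 218 = 2 \left(2 \cdot 3 \cdot 2\right)^{3} \left(6 + 2 \cdot 3 \cdot 2\right) - 218 = 2 \left(6 \cdot 2\right)^{3} \left(6 + 6 \cdot 2\right) - 218 = 2 \cdot 12^{3} \left(6 + 12\right) - 218 = 2 \cdot 1728 \cdot 18 - 218 = 62208 - 218 = 61990$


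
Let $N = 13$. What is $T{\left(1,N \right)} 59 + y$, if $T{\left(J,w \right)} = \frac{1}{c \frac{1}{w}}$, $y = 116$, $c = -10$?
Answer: $\frac{393}{10} \approx 39.3$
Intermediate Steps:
$T{\left(J,w \right)} = - \frac{w}{10}$ ($T{\left(J,w \right)} = \frac{1}{\left(-10\right) \frac{1}{w}} = - \frac{w}{10}$)
$T{\left(1,N \right)} 59 + y = \left(- \frac{1}{10}\right) 13 \cdot 59 + 116 = \left(- \frac{13}{10}\right) 59 + 116 = - \frac{767}{10} + 116 = \frac{393}{10}$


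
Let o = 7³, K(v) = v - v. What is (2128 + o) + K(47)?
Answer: 2471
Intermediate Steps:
K(v) = 0
o = 343
(2128 + o) + K(47) = (2128 + 343) + 0 = 2471 + 0 = 2471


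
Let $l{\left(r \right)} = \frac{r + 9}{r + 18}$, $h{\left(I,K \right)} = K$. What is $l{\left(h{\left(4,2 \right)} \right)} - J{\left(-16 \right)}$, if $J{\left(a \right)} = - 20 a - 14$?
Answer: $- \frac{6109}{20} \approx -305.45$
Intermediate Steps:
$l{\left(r \right)} = \frac{9 + r}{18 + r}$
$J{\left(a \right)} = -14 - 20 a$
$l{\left(h{\left(4,2 \right)} \right)} - J{\left(-16 \right)} = \frac{9 + 2}{18 + 2} - \left(-14 - -320\right) = \frac{1}{20} \cdot 11 - \left(-14 + 320\right) = \frac{1}{20} \cdot 11 - 306 = \frac{11}{20} - 306 = - \frac{6109}{20}$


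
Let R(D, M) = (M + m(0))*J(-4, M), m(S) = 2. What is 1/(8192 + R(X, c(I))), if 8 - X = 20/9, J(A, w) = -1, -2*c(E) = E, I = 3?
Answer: 2/16383 ≈ 0.00012208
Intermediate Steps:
c(E) = -E/2
X = 52/9 (X = 8 - 20/9 = 52/9 ≈ 5.7778)
R(D, M) = -2 - M (R(D, M) = (M + 2)*(-1) = (2 + M)*(-1) = -2 - M)
1/(8192 + R(X, c(I))) = 1/(8192 + (-2 - (-1)*3/2)) = 1/(8192 + (-2 - 1*(-3/2))) = 1/(8192 + (-2 + 3/2)) = 1/(8192 - ½) = 1/(16383/2) = 2/16383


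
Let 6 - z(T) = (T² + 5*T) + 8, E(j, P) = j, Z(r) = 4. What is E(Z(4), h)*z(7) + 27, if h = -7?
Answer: -317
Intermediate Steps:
z(T) = -2 - T² - 5*T (z(T) = 6 - ((T² + 5*T) + 8) = 6 - (8 + T² + 5*T) = 6 + (-8 - T² - 5*T) = -2 - T² - 5*T)
E(Z(4), h)*z(7) + 27 = 4*(-2 - 1*7² - 5*7) + 27 = 4*(-2 - 1*49 - 35) + 27 = 4*(-2 - 49 - 35) + 27 = 4*(-86) + 27 = -344 + 27 = -317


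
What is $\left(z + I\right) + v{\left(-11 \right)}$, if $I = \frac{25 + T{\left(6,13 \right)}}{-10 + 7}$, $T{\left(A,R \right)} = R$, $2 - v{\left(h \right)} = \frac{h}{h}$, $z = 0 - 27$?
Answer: $- \frac{116}{3} \approx -38.667$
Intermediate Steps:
$z = -27$ ($z = 0 - 27 = -27$)
$v{\left(h \right)} = 1$ ($v{\left(h \right)} = 2 - \frac{h}{h} = 2 - 1 = 1$)
$I = - \frac{38}{3}$ ($I = \frac{25 + 13}{-10 + 7} = \frac{38}{-3} = 38 \left(- \frac{1}{3}\right) = - \frac{38}{3} \approx -12.667$)
$\left(z + I\right) + v{\left(-11 \right)} = \left(-27 - \frac{38}{3}\right) + 1 = - \frac{119}{3} + 1 = - \frac{116}{3}$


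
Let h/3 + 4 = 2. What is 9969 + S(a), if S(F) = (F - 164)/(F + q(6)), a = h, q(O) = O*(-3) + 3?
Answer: 209519/21 ≈ 9977.1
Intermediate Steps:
q(O) = 3 - 3*O (q(O) = -3*O + 3 = 3 - 3*O)
h = -6 (h = -12 + 3*2 = -12 + 6 = -6)
a = -6
S(F) = (-164 + F)/(-15 + F) (S(F) = (F - 164)/(F + (3 - 3*6)) = (-164 + F)/(F + (3 - 18)) = (-164 + F)/(F - 15) = (-164 + F)/(-15 + F))
9969 + S(a) = 9969 + (-164 - 6)/(-15 - 6) = 9969 - 170/(-21) = 9969 - 1/21*(-170) = 9969 + 170/21 = 209519/21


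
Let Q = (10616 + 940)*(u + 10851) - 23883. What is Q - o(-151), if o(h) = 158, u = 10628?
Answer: 248187283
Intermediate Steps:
Q = 248187441 (Q = (10616 + 940)*(10628 + 10851) - 23883 = 11556*21479 - 23883 = 248211324 - 23883 = 248187441)
Q - o(-151) = 248187441 - 1*158 = 248187441 - 158 = 248187283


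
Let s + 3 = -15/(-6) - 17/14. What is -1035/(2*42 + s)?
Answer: -805/64 ≈ -12.578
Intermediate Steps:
s = -12/7 (s = -3 + (-15/(-6) - 17/14) = -3 + (-15*(-⅙) - 17*1/14) = -3 + (5/2 - 17/14) = -3 + 9/7 = -12/7 ≈ -1.7143)
-1035/(2*42 + s) = -1035/(2*42 - 12/7) = -1035/(84 - 12/7) = -1035/576/7 = -1035*7/576 = -805/64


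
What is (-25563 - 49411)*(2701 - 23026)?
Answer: 1523846550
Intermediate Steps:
(-25563 - 49411)*(2701 - 23026) = -74974*(-20325) = 1523846550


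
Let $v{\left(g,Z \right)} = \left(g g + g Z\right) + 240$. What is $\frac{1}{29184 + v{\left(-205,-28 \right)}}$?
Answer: $\frac{1}{77189} \approx 1.2955 \cdot 10^{-5}$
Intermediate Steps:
$v{\left(g,Z \right)} = 240 + g^{2} + Z g$ ($v{\left(g,Z \right)} = \left(g^{2} + Z g\right) + 240 = 240 + g^{2} + Z g$)
$\frac{1}{29184 + v{\left(-205,-28 \right)}} = \frac{1}{29184 + \left(240 + \left(-205\right)^{2} - -5740\right)} = \frac{1}{29184 + \left(240 + 42025 + 5740\right)} = \frac{1}{29184 + 48005} = \frac{1}{77189}$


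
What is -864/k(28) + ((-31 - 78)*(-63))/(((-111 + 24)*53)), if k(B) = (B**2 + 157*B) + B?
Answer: -552045/333529 ≈ -1.6552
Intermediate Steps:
k(B) = B**2 + 158*B
-864/k(28) + ((-31 - 78)*(-63))/(((-111 + 24)*53)) = -864*1/(28*(158 + 28)) + ((-31 - 78)*(-63))/(((-111 + 24)*53)) = -864/(28*186) + (-109*(-63))/((-87*53)) = -864/5208 + 6867/(-4611) = -864*1/5208 + 6867*(-1/4611) = -36/217 - 2289/1537 = -552045/333529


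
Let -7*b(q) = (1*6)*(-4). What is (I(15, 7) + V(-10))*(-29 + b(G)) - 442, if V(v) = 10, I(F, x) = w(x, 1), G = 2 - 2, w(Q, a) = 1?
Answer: -5063/7 ≈ -723.29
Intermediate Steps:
G = 0
b(q) = 24/7 (b(q) = -1*6*(-4)/7 = -6*(-4)/7 = -1/7*(-24) = 24/7)
I(F, x) = 1
(I(15, 7) + V(-10))*(-29 + b(G)) - 442 = (1 + 10)*(-29 + 24/7) - 442 = 11*(-179/7) - 442 = -1969/7 - 442 = -5063/7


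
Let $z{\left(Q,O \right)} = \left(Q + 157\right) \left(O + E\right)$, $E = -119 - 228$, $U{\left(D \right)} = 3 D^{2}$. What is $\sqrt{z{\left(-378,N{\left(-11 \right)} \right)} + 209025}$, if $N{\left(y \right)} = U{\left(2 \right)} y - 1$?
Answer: $\sqrt{315105} \approx 561.34$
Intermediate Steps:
$E = -347$ ($E = -119 - 228 = -347$)
$N{\left(y \right)} = -1 + 12 y$ ($N{\left(y \right)} = 3 \cdot 2^{2} y - 1 = 3 \cdot 4 y - 1 = 12 y - 1 = -1 + 12 y$)
$z{\left(Q,O \right)} = \left(-347 + O\right) \left(157 + Q\right)$ ($z{\left(Q,O \right)} = \left(Q + 157\right) \left(O - 347\right) = \left(157 + Q\right) \left(-347 + O\right) = \left(-347 + O\right) \left(157 + Q\right)$)
$\sqrt{z{\left(-378,N{\left(-11 \right)} \right)} + 209025} = \sqrt{\left(-54479 - -131166 + 157 \left(-1 + 12 \left(-11\right)\right) + \left(-1 + 12 \left(-11\right)\right) \left(-378\right)\right) + 209025} = \sqrt{\left(-54479 + 131166 + 157 \left(-1 - 132\right) + \left(-1 - 132\right) \left(-378\right)\right) + 209025} = \sqrt{\left(-54479 + 131166 + 157 \left(-133\right) - -50274\right) + 209025} = \sqrt{\left(-54479 + 131166 - 20881 + 50274\right) + 209025} = \sqrt{106080 + 209025} = \sqrt{315105}$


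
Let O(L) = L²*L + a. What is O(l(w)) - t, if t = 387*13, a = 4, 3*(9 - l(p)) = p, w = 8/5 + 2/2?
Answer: -15150277/3375 ≈ -4489.0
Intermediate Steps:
w = 13/5 (w = 8*(⅕) + 2*(½) = 8/5 + 1 = 13/5 ≈ 2.6000)
l(p) = 9 - p/3
O(L) = 4 + L³ (O(L) = L²*L + 4 = L³ + 4 = 4 + L³)
t = 5031
O(l(w)) - t = (4 + (9 - ⅓*13/5)³) - 1*5031 = (4 + (9 - 13/15)³) - 5031 = (4 + (122/15)³) - 5031 = (4 + 1815848/3375) - 5031 = 1829348/3375 - 5031 = -15150277/3375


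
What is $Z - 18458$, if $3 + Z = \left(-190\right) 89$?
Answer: $-35371$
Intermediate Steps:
$Z = -16913$ ($Z = -3 - 16910 = -16913$)
$Z - 18458 = -16913 - 18458 = -35371$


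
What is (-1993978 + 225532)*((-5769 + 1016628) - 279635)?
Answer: -1293130157904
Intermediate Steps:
(-1993978 + 225532)*((-5769 + 1016628) - 279635) = -1768446*(1010859 - 279635) = -1768446*731224 = -1293130157904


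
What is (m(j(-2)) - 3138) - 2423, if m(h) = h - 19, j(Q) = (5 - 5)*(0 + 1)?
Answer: -5580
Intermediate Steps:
j(Q) = 0 (j(Q) = 0*1 = 0)
m(h) = -19 + h
(m(j(-2)) - 3138) - 2423 = ((-19 + 0) - 3138) - 2423 = (-19 - 3138) - 2423 = -3157 - 2423 = -5580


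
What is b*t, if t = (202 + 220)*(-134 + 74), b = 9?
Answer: -227880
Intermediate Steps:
t = -25320 (t = 422*(-60) = -25320)
b*t = 9*(-25320) = -227880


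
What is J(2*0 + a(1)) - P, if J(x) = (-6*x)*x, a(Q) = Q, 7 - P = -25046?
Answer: -25059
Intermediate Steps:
P = 25053 (P = 7 - 1*(-25046) = 7 + 25046 = 25053)
J(x) = -6*x²
J(2*0 + a(1)) - P = -6*(2*0 + 1)² - 1*25053 = -6*(0 + 1)² - 25053 = -6*1² - 25053 = -6*1 - 25053 = -6 - 25053 = -25059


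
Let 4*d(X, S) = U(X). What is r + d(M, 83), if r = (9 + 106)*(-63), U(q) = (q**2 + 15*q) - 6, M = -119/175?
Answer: -4530584/625 ≈ -7248.9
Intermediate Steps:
M = -17/25 (M = -119*1/175 = -17/25 ≈ -0.68000)
U(q) = -6 + q**2 + 15*q
d(X, S) = -3/2 + X**2/4 + 15*X/4 (d(X, S) = (-6 + X**2 + 15*X)/4 = -3/2 + X**2/4 + 15*X/4)
r = -7245 (r = 115*(-63) = -7245)
r + d(M, 83) = -7245 + (-3/2 + (-17/25)**2/4 + (15/4)*(-17/25)) = -7245 + (-3/2 + (1/4)*(289/625) - 51/20) = -7245 + (-3/2 + 289/2500 - 51/20) = -7245 - 2459/625 = -4530584/625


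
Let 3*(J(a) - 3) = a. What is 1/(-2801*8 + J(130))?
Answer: -3/67085 ≈ -4.4719e-5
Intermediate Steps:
J(a) = 3 + a/3
1/(-2801*8 + J(130)) = 1/(-2801*8 + (3 + (⅓)*130)) = 1/(-22408 + (3 + 130/3)) = 1/(-22408 + 139/3) = 1/(-67085/3) = -3/67085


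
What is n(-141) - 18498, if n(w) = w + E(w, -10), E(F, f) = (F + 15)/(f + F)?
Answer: -2814363/151 ≈ -18638.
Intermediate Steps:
E(F, f) = (15 + F)/(F + f)
n(w) = w + (15 + w)/(-10 + w) (n(w) = w + (15 + w)/(w - 10) = w + (15 + w)/(-10 + w))
n(-141) - 18498 = (15 - 141 - 141*(-10 - 141))/(-10 - 141) - 18498 = (15 - 141 - 141*(-151))/(-151) - 18498 = -(15 - 141 + 21291)/151 - 18498 = -1/151*21165 - 18498 = -21165/151 - 18498 = -2814363/151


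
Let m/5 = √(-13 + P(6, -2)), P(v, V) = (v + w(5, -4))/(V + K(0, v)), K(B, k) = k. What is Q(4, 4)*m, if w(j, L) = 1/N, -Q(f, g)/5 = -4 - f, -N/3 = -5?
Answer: 20*I*√10335/3 ≈ 677.74*I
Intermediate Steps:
N = 15 (N = -3*(-5) = 15)
Q(f, g) = 20 + 5*f (Q(f, g) = -5*(-4 - f) = 20 + 5*f)
w(j, L) = 1/15
P(v, V) = (1/15 + v)/(V + v) (P(v, V) = (v + 1/15)/(V + v) = (1/15 + v)/(V + v))
m = I*√10335/6 (m = 5*√(-13 + (1/15 + 6)/(-2 + 6)) = 5*√(-13 + (91/15)/4) = 5*√(-13 + (¼)*(91/15)) = 5*√(-13 + 91/60) = 5*√(-689/60) = 5*(I*√10335/30) = I*√10335/6 ≈ 16.944*I)
Q(4, 4)*m = (20 + 5*4)*(I*√10335/6) = (20 + 20)*(I*√10335/6) = 40*(I*√10335/6) = 20*I*√10335/3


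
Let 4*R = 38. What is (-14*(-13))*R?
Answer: 1729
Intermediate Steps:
R = 19/2 (R = (¼)*38 = 19/2 ≈ 9.5000)
(-14*(-13))*R = -14*(-13)*(19/2) = 182*(19/2) = 1729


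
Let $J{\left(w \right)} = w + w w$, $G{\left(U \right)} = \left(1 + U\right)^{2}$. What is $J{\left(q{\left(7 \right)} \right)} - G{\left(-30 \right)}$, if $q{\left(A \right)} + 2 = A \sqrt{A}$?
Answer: $-496 - 21 \sqrt{7} \approx -551.56$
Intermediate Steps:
$q{\left(A \right)} = -2 + A^{\frac{3}{2}}$ ($q{\left(A \right)} = -2 + A \sqrt{A} = -2 + A^{\frac{3}{2}}$)
$J{\left(w \right)} = w + w^{2}$
$J{\left(q{\left(7 \right)} \right)} - G{\left(-30 \right)} = \left(-2 + 7^{\frac{3}{2}}\right) \left(1 - \left(2 - 7^{\frac{3}{2}}\right)\right) - \left(1 - 30\right)^{2} = \left(-2 + 7 \sqrt{7}\right) \left(1 - \left(2 - 7 \sqrt{7}\right)\right) - \left(-29\right)^{2} = \left(-2 + 7 \sqrt{7}\right) \left(-1 + 7 \sqrt{7}\right) - 841 = \left(-1 + 7 \sqrt{7}\right) \left(-2 + 7 \sqrt{7}\right) - 841 = -841 + \left(-1 + 7 \sqrt{7}\right) \left(-2 + 7 \sqrt{7}\right)$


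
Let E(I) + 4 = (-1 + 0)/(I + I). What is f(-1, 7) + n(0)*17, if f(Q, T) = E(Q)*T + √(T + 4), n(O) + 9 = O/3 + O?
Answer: -355/2 + √11 ≈ -174.18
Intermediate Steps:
n(O) = -9 + 4*O/3 (n(O) = -9 + (O/3 + O) = -9 + 4*O/3)
E(I) = -4 - 1/(2*I) (E(I) = -4 + (-1 + 0)/(I + I) = -4 - 1/(2*I))
f(Q, T) = √(4 + T) + T*(-4 - 1/(2*Q)) (f(Q, T) = (-4 - 1/(2*Q))*T + √(T + 4) = T*(-4 - 1/(2*Q)) + √(4 + T) = √(4 + T) + T*(-4 - 1/(2*Q)))
f(-1, 7) + n(0)*17 = (√(4 + 7) - 4*7 - ½*7/(-1)) + (-9 + (4/3)*0)*17 = (√11 - 28 - ½*7*(-1)) + (-9 + 0)*17 = (√11 - 28 + 7/2) - 9*17 = (-49/2 + √11) - 153 = -355/2 + √11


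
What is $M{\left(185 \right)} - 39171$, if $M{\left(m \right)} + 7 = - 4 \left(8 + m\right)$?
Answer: $-39950$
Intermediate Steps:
$M{\left(m \right)} = -39 - 4 m$ ($M{\left(m \right)} = -7 - 4 \left(8 + m\right) = -7 - \left(32 + 4 m\right) = -39 - 4 m$)
$M{\left(185 \right)} - 39171 = \left(-39 - 740\right) - 39171 = -779 - 39171 = -39950$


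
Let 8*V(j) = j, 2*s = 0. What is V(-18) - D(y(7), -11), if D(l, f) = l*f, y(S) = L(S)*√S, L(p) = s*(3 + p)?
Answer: -9/4 ≈ -2.2500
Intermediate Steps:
s = 0 (s = (½)*0 = 0)
V(j) = j/8
L(p) = 0 (L(p) = 0*(3 + p) = 0)
y(S) = 0 (y(S) = 0*√S = 0)
D(l, f) = f*l
V(-18) - D(y(7), -11) = (⅛)*(-18) - (-11)*0 = -9/4 - 1*0 = -9/4 + 0 = -9/4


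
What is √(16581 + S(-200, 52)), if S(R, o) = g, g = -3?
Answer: 3*√1842 ≈ 128.76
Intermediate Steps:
S(R, o) = -3
√(16581 + S(-200, 52)) = √(16581 - 3) = √16578 = 3*√1842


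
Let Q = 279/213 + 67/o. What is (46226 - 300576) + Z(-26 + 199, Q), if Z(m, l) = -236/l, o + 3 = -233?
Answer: -4376485266/17191 ≈ -2.5458e+5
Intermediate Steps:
o = -236 (o = -3 - 233 = -236)
Q = 17191/16756 (Q = 279/213 + 67/(-236) = 279*(1/213) + 67*(-1/236) = 93/71 - 67/236 = 17191/16756 ≈ 1.0260)
(46226 - 300576) + Z(-26 + 199, Q) = (46226 - 300576) - 236/17191/16756 = -254350 - 236*16756/17191 = -254350 - 3954416/17191 = -4376485266/17191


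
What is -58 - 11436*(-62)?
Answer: 708974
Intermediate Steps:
-58 - 11436*(-62) = -58 - 953*(-744) = -58 + 709032 = 708974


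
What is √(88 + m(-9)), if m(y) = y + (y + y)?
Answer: √61 ≈ 7.8102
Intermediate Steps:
m(y) = 3*y (m(y) = y + 2*y = 3*y)
√(88 + m(-9)) = √(88 + 3*(-9)) = √(88 - 27) = √61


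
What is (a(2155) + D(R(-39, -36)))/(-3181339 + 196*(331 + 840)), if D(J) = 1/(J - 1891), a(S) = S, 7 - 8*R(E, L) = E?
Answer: -16250851/22259697243 ≈ -0.00073006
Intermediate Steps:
R(E, L) = 7/8 - E/8
D(J) = 1/(-1891 + J)
(a(2155) + D(R(-39, -36)))/(-3181339 + 196*(331 + 840)) = (2155 + 1/(-1891 + (7/8 - ⅛*(-39))))/(-3181339 + 196*(331 + 840)) = (2155 + 1/(-1891 + (7/8 + 39/8)))/(-3181339 + 196*1171) = (2155 + 1/(-1891 + 23/4))/(-3181339 + 229516) = (2155 + 1/(-7541/4))/(-2951823) = (2155 - 4/7541)*(-1/2951823) = (16250851/7541)*(-1/2951823) = -16250851/22259697243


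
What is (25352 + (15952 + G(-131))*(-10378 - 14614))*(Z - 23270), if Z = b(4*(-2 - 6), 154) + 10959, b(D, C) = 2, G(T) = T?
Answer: 4866647241720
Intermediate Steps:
Z = 10961 (Z = 2 + 10959 = 10961)
(25352 + (15952 + G(-131))*(-10378 - 14614))*(Z - 23270) = (25352 + (15952 - 131)*(-10378 - 14614))*(10961 - 23270) = (25352 + 15821*(-24992))*(-12309) = (25352 - 395398432)*(-12309) = -395373080*(-12309) = 4866647241720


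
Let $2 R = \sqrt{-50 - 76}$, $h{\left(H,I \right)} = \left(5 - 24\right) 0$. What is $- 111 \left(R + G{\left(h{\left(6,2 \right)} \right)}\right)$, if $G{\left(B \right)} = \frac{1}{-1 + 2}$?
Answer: $-111 - \frac{333 i \sqrt{14}}{2} \approx -111.0 - 622.99 i$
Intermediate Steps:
$h{\left(H,I \right)} = 0$ ($h{\left(H,I \right)} = \left(5 - 24\right) 0 = \left(-19\right) 0 = 0$)
$R = \frac{3 i \sqrt{14}}{2}$ ($R = \frac{\sqrt{-50 - 76}}{2} = \frac{\sqrt{-126}}{2} = \frac{3 i \sqrt{14}}{2} \approx 5.6125 i$)
$G{\left(B \right)} = 1$ ($G{\left(B \right)} = 1^{-1} = 1$)
$- 111 \left(R + G{\left(h{\left(6,2 \right)} \right)}\right) = - 111 \left(\frac{3 i \sqrt{14}}{2} + 1\right) = - 111 \left(1 + \frac{3 i \sqrt{14}}{2}\right) = -111 - \frac{333 i \sqrt{14}}{2}$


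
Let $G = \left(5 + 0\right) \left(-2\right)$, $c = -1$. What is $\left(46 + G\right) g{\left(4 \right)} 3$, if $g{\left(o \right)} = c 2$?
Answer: $-216$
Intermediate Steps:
$G = -10$ ($G = 5 \left(-2\right) = -10$)
$g{\left(o \right)} = -2$ ($g{\left(o \right)} = \left(-1\right) 2 = -2$)
$\left(46 + G\right) g{\left(4 \right)} 3 = \left(46 - 10\right) \left(\left(-2\right) 3\right) = 36 \left(-6\right) = -216$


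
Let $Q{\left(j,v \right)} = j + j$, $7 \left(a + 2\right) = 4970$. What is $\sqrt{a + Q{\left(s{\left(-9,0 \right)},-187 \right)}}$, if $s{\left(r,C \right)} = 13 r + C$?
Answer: $\sqrt{474} \approx 21.772$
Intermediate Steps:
$s{\left(r,C \right)} = C + 13 r$
$a = 708$ ($a = -2 + \frac{1}{7} \cdot 4970 = -2 + 710 = 708$)
$Q{\left(j,v \right)} = 2 j$
$\sqrt{a + Q{\left(s{\left(-9,0 \right)},-187 \right)}} = \sqrt{708 + 2 \left(0 + 13 \left(-9\right)\right)} = \sqrt{708 + 2 \left(0 - 117\right)} = \sqrt{708 + 2 \left(-117\right)} = \sqrt{708 - 234} = \sqrt{474}$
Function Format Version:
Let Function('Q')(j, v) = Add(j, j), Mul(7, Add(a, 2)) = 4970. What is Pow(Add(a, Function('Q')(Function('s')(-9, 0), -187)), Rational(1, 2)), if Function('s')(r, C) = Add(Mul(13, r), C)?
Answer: Pow(474, Rational(1, 2)) ≈ 21.772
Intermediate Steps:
Function('s')(r, C) = Add(C, Mul(13, r))
a = 708 (a = Add(-2, Mul(Rational(1, 7), 4970)) = Add(-2, 710) = 708)
Function('Q')(j, v) = Mul(2, j)
Pow(Add(a, Function('Q')(Function('s')(-9, 0), -187)), Rational(1, 2)) = Pow(Add(708, Mul(2, Add(0, Mul(13, -9)))), Rational(1, 2)) = Pow(Add(708, Mul(2, Add(0, -117))), Rational(1, 2)) = Pow(Add(708, Mul(2, -117)), Rational(1, 2)) = Pow(Add(708, -234), Rational(1, 2)) = Pow(474, Rational(1, 2))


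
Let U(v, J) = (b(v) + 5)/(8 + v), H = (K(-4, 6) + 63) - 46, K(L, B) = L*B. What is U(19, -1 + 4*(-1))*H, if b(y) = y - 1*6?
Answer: -14/3 ≈ -4.6667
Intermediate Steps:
K(L, B) = B*L
b(y) = -6 + y (b(y) = y - 6 = -6 + y)
H = -7 (H = (6*(-4) + 63) - 46 = (-24 + 63) - 46 = 39 - 46 = -7)
U(v, J) = (-1 + v)/(8 + v) (U(v, J) = ((-6 + v) + 5)/(8 + v) = (-1 + v)/(8 + v))
U(19, -1 + 4*(-1))*H = ((-1 + 19)/(8 + 19))*(-7) = (18/27)*(-7) = ((1/27)*18)*(-7) = (⅔)*(-7) = -14/3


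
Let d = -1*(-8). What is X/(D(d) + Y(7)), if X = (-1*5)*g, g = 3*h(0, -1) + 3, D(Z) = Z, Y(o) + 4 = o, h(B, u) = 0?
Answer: -15/11 ≈ -1.3636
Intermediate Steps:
d = 8
Y(o) = -4 + o
g = 3 (g = 3*0 + 3 = 0 + 3 = 3)
X = -15 (X = -1*5*3 = -5*3 = -15)
X/(D(d) + Y(7)) = -15/(8 + (-4 + 7)) = -15/(8 + 3) = -15/11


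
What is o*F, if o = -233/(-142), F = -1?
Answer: -233/142 ≈ -1.6408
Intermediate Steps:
o = 233/142 (o = -233*(-1/142) = 233/142 ≈ 1.6408)
o*F = (233/142)*(-1) = -233/142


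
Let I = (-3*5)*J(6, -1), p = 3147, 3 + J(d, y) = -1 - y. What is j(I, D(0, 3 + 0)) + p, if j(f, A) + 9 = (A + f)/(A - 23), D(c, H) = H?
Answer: 15678/5 ≈ 3135.6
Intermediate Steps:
J(d, y) = -4 - y (J(d, y) = -3 + (-1 - y) = -4 - y)
I = 45 (I = (-3*5)*(-4 - 1*(-1)) = -15*(-4 + 1) = -15*(-3) = 45)
j(f, A) = -9 + (A + f)/(-23 + A) (j(f, A) = -9 + (A + f)/(A - 23) = -9 + (A + f)/(-23 + A))
j(I, D(0, 3 + 0)) + p = (207 + 45 - 8*(3 + 0))/(-23 + (3 + 0)) + 3147 = (207 + 45 - 8*3)/(-23 + 3) + 3147 = (207 + 45 - 24)/(-20) + 3147 = -1/20*228 + 3147 = -57/5 + 3147 = 15678/5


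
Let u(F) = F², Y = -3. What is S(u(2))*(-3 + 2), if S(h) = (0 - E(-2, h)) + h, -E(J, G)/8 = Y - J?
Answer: 4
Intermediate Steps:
E(J, G) = 24 + 8*J (E(J, G) = -8*(-3 - J) = 24 + 8*J)
S(h) = -8 + h (S(h) = (0 - (24 + 8*(-2))) + h = (0 - (24 - 16)) + h = (0 - 1*8) + h = (0 - 8) + h = -8 + h)
S(u(2))*(-3 + 2) = (-8 + 2²)*(-3 + 2) = (-8 + 4)*(-1) = -4*(-1) = 4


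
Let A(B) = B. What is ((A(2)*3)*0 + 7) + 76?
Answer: 83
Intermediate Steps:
((A(2)*3)*0 + 7) + 76 = ((2*3)*0 + 7) + 76 = (6*0 + 7) + 76 = (0 + 7) + 76 = 7 + 76 = 83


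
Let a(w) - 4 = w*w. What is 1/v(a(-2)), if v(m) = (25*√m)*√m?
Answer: 1/200 ≈ 0.0050000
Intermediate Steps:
a(w) = 4 + w² (a(w) = 4 + w*w = 4 + w²)
v(m) = 25*m
1/v(a(-2)) = 1/(25*(4 + (-2)²)) = 1/(25*(4 + 4)) = 1/(25*8) = 1/200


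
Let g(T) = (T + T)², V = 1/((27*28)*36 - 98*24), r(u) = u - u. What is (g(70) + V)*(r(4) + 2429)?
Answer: 169105037147/3552 ≈ 4.7608e+7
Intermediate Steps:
r(u) = 0
V = 1/24864 (V = 1/(756*36 - 2352) = 1/(27216 - 2352) = 1/24864 ≈ 4.0219e-5)
g(T) = 4*T² (g(T) = (2*T)² = 4*T²)
(g(70) + V)*(r(4) + 2429) = (4*70² + 1/24864)*(0 + 2429) = (4*4900 + 1/24864)*2429 = (19600 + 1/24864)*2429 = (487334401/24864)*2429 = 169105037147/3552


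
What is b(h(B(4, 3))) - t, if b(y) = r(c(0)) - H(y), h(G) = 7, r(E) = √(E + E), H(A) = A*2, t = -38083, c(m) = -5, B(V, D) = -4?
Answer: 38069 + I*√10 ≈ 38069.0 + 3.1623*I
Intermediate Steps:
H(A) = 2*A
r(E) = √2*√E (r(E) = √(2*E) = √2*√E)
b(y) = -2*y + I*√10 (b(y) = √2*√(-5) - 2*y = √2*(I*√5) - 2*y = I*√10 - 2*y = -2*y + I*√10)
b(h(B(4, 3))) - t = (-2*7 + I*√10) - 1*(-38083) = (-14 + I*√10) + 38083 = 38069 + I*√10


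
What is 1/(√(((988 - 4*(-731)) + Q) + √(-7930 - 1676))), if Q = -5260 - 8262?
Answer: (-9610 + I*√9606)^(-½) ≈ 5.202e-5 - 0.010201*I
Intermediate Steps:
Q = -13522
1/(√(((988 - 4*(-731)) + Q) + √(-7930 - 1676))) = 1/(√(((988 - 4*(-731)) - 13522) + √(-7930 - 1676))) = 1/(√(((988 + 2924) - 13522) + √(-9606))) = 1/(√((3912 - 13522) + I*√9606)) = 1/(√(-9610 + I*√9606)) = (-9610 + I*√9606)^(-½)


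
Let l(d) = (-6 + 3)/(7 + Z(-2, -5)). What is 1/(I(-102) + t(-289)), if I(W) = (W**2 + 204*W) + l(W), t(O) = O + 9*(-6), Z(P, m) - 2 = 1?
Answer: -10/107473 ≈ -9.3047e-5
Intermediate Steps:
Z(P, m) = 3 (Z(P, m) = 2 + 1 = 3)
t(O) = -54 + O (t(O) = O - 54 = -54 + O)
l(d) = -3/10 (l(d) = (-6 + 3)/(7 + 3) = -3/10)
I(W) = -3/10 + W**2 + 204*W (I(W) = (W**2 + 204*W) - 3/10 = -3/10 + W**2 + 204*W)
1/(I(-102) + t(-289)) = 1/((-3/10 + (-102)**2 + 204*(-102)) + (-54 - 289)) = 1/((-3/10 + 10404 - 20808) - 343) = 1/(-104043/10 - 343) = 1/(-107473/10) = -10/107473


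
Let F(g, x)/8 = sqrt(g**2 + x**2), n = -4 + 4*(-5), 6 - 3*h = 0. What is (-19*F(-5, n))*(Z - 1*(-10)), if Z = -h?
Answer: -1216*sqrt(601) ≈ -29811.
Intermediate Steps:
h = 2 (h = 2 - 1/3*0 = 2 + 0 = 2)
Z = -2 (Z = -1*2 = -2)
n = -24 (n = -4 - 20 = -24)
F(g, x) = 8*sqrt(g**2 + x**2)
(-19*F(-5, n))*(Z - 1*(-10)) = (-152*sqrt((-5)**2 + (-24)**2))*(-2 - 1*(-10)) = (-152*sqrt(25 + 576))*(-2 + 10) = -152*sqrt(601)*8 = -1216*sqrt(601)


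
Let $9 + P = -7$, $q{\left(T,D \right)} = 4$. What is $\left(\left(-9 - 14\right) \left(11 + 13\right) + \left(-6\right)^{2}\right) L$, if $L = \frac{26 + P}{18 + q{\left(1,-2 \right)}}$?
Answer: $- \frac{2580}{11} \approx -234.55$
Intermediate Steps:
$P = -16$ ($P = -9 - 7 = -16$)
$L = \frac{5}{11}$ ($L = \frac{26 - 16}{18 + 4} = \frac{10}{22} = 10 \cdot \frac{1}{22} = \frac{5}{11} \approx 0.45455$)
$\left(\left(-9 - 14\right) \left(11 + 13\right) + \left(-6\right)^{2}\right) L = \left(\left(-9 - 14\right) \left(11 + 13\right) + \left(-6\right)^{2}\right) \frac{5}{11} = \left(\left(-23\right) 24 + 36\right) \frac{5}{11} = \left(-552 + 36\right) \frac{5}{11} = \left(-516\right) \frac{5}{11} = - \frac{2580}{11}$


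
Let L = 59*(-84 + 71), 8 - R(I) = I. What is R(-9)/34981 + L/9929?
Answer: -26661634/347326349 ≈ -0.076762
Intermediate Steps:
R(I) = 8 - I
L = -767 (L = 59*(-13) = -767)
R(-9)/34981 + L/9929 = (8 - 1*(-9))/34981 - 767/9929 = (8 + 9)*(1/34981) - 767*1/9929 = 17*(1/34981) - 767/9929 = 17/34981 - 767/9929 = -26661634/347326349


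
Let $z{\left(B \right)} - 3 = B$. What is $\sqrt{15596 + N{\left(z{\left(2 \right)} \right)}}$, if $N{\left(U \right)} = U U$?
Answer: $\sqrt{15621} \approx 124.98$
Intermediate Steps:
$z{\left(B \right)} = 3 + B$
$N{\left(U \right)} = U^{2}$
$\sqrt{15596 + N{\left(z{\left(2 \right)} \right)}} = \sqrt{15596 + \left(3 + 2\right)^{2}} = \sqrt{15596 + 5^{2}} = \sqrt{15596 + 25} = \sqrt{15621}$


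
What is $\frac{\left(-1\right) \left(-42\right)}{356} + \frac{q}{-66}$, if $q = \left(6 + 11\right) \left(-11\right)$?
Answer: $\frac{788}{267} \approx 2.9513$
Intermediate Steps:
$q = -187$ ($q = 17 \left(-11\right) = -187$)
$\frac{\left(-1\right) \left(-42\right)}{356} + \frac{q}{-66} = \frac{\left(-1\right) \left(-42\right)}{356} - \frac{187}{-66} = 42 \cdot \frac{1}{356} - - \frac{17}{6} = \frac{21}{178} + \frac{17}{6} = \frac{788}{267}$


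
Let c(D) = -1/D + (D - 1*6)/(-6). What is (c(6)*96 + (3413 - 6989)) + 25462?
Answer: 21870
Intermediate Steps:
c(D) = 1 - 1/D - D/6 (c(D) = -1/D + (D - 6)*(-1/6) = -1/D + (-6 + D)*(-1/6) = -1/D + (1 - D/6) = 1 - 1/D - D/6)
(c(6)*96 + (3413 - 6989)) + 25462 = ((1 - 1/6 - 1/6*6)*96 + (3413 - 6989)) + 25462 = ((1 - 1*1/6 - 1)*96 - 3576) + 25462 = ((1 - 1/6 - 1)*96 - 3576) + 25462 = (-1/6*96 - 3576) + 25462 = (-16 - 3576) + 25462 = -3592 + 25462 = 21870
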